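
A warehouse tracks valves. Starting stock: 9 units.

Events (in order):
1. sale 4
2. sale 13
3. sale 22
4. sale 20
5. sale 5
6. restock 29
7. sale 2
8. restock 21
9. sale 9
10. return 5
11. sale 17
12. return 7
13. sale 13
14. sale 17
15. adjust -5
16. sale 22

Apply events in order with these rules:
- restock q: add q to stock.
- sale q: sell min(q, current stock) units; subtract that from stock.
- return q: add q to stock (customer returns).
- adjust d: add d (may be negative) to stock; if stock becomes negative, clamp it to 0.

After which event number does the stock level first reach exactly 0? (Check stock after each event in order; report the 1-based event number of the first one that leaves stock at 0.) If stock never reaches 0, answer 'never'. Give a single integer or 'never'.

Processing events:
Start: stock = 9
  Event 1 (sale 4): sell min(4,9)=4. stock: 9 - 4 = 5. total_sold = 4
  Event 2 (sale 13): sell min(13,5)=5. stock: 5 - 5 = 0. total_sold = 9
  Event 3 (sale 22): sell min(22,0)=0. stock: 0 - 0 = 0. total_sold = 9
  Event 4 (sale 20): sell min(20,0)=0. stock: 0 - 0 = 0. total_sold = 9
  Event 5 (sale 5): sell min(5,0)=0. stock: 0 - 0 = 0. total_sold = 9
  Event 6 (restock 29): 0 + 29 = 29
  Event 7 (sale 2): sell min(2,29)=2. stock: 29 - 2 = 27. total_sold = 11
  Event 8 (restock 21): 27 + 21 = 48
  Event 9 (sale 9): sell min(9,48)=9. stock: 48 - 9 = 39. total_sold = 20
  Event 10 (return 5): 39 + 5 = 44
  Event 11 (sale 17): sell min(17,44)=17. stock: 44 - 17 = 27. total_sold = 37
  Event 12 (return 7): 27 + 7 = 34
  Event 13 (sale 13): sell min(13,34)=13. stock: 34 - 13 = 21. total_sold = 50
  Event 14 (sale 17): sell min(17,21)=17. stock: 21 - 17 = 4. total_sold = 67
  Event 15 (adjust -5): 4 + -5 = 0 (clamped to 0)
  Event 16 (sale 22): sell min(22,0)=0. stock: 0 - 0 = 0. total_sold = 67
Final: stock = 0, total_sold = 67

First zero at event 2.

Answer: 2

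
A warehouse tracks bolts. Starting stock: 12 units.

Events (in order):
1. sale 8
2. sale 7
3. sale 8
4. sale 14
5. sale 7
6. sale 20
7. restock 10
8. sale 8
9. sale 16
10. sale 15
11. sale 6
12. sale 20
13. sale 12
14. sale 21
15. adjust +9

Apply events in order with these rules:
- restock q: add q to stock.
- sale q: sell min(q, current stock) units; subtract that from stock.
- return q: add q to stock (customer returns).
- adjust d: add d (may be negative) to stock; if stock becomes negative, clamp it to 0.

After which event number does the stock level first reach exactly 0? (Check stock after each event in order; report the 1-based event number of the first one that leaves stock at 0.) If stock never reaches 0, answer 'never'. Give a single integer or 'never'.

Answer: 2

Derivation:
Processing events:
Start: stock = 12
  Event 1 (sale 8): sell min(8,12)=8. stock: 12 - 8 = 4. total_sold = 8
  Event 2 (sale 7): sell min(7,4)=4. stock: 4 - 4 = 0. total_sold = 12
  Event 3 (sale 8): sell min(8,0)=0. stock: 0 - 0 = 0. total_sold = 12
  Event 4 (sale 14): sell min(14,0)=0. stock: 0 - 0 = 0. total_sold = 12
  Event 5 (sale 7): sell min(7,0)=0. stock: 0 - 0 = 0. total_sold = 12
  Event 6 (sale 20): sell min(20,0)=0. stock: 0 - 0 = 0. total_sold = 12
  Event 7 (restock 10): 0 + 10 = 10
  Event 8 (sale 8): sell min(8,10)=8. stock: 10 - 8 = 2. total_sold = 20
  Event 9 (sale 16): sell min(16,2)=2. stock: 2 - 2 = 0. total_sold = 22
  Event 10 (sale 15): sell min(15,0)=0. stock: 0 - 0 = 0. total_sold = 22
  Event 11 (sale 6): sell min(6,0)=0. stock: 0 - 0 = 0. total_sold = 22
  Event 12 (sale 20): sell min(20,0)=0. stock: 0 - 0 = 0. total_sold = 22
  Event 13 (sale 12): sell min(12,0)=0. stock: 0 - 0 = 0. total_sold = 22
  Event 14 (sale 21): sell min(21,0)=0. stock: 0 - 0 = 0. total_sold = 22
  Event 15 (adjust +9): 0 + 9 = 9
Final: stock = 9, total_sold = 22

First zero at event 2.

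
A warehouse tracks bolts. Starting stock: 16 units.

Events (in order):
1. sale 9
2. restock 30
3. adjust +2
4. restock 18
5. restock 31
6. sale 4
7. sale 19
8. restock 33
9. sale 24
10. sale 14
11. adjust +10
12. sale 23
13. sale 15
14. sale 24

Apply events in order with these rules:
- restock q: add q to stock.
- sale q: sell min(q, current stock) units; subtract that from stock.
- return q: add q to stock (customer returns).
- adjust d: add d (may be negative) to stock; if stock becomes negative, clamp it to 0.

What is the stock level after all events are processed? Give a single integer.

Processing events:
Start: stock = 16
  Event 1 (sale 9): sell min(9,16)=9. stock: 16 - 9 = 7. total_sold = 9
  Event 2 (restock 30): 7 + 30 = 37
  Event 3 (adjust +2): 37 + 2 = 39
  Event 4 (restock 18): 39 + 18 = 57
  Event 5 (restock 31): 57 + 31 = 88
  Event 6 (sale 4): sell min(4,88)=4. stock: 88 - 4 = 84. total_sold = 13
  Event 7 (sale 19): sell min(19,84)=19. stock: 84 - 19 = 65. total_sold = 32
  Event 8 (restock 33): 65 + 33 = 98
  Event 9 (sale 24): sell min(24,98)=24. stock: 98 - 24 = 74. total_sold = 56
  Event 10 (sale 14): sell min(14,74)=14. stock: 74 - 14 = 60. total_sold = 70
  Event 11 (adjust +10): 60 + 10 = 70
  Event 12 (sale 23): sell min(23,70)=23. stock: 70 - 23 = 47. total_sold = 93
  Event 13 (sale 15): sell min(15,47)=15. stock: 47 - 15 = 32. total_sold = 108
  Event 14 (sale 24): sell min(24,32)=24. stock: 32 - 24 = 8. total_sold = 132
Final: stock = 8, total_sold = 132

Answer: 8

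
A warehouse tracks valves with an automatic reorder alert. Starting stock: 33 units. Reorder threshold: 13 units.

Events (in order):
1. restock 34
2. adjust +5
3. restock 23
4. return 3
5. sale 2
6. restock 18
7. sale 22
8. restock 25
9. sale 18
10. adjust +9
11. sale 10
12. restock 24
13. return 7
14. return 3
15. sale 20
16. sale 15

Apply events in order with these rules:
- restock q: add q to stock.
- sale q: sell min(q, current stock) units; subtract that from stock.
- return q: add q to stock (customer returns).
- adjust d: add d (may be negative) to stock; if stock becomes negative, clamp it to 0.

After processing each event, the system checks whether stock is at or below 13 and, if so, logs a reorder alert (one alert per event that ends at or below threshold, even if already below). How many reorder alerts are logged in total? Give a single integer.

Processing events:
Start: stock = 33
  Event 1 (restock 34): 33 + 34 = 67
  Event 2 (adjust +5): 67 + 5 = 72
  Event 3 (restock 23): 72 + 23 = 95
  Event 4 (return 3): 95 + 3 = 98
  Event 5 (sale 2): sell min(2,98)=2. stock: 98 - 2 = 96. total_sold = 2
  Event 6 (restock 18): 96 + 18 = 114
  Event 7 (sale 22): sell min(22,114)=22. stock: 114 - 22 = 92. total_sold = 24
  Event 8 (restock 25): 92 + 25 = 117
  Event 9 (sale 18): sell min(18,117)=18. stock: 117 - 18 = 99. total_sold = 42
  Event 10 (adjust +9): 99 + 9 = 108
  Event 11 (sale 10): sell min(10,108)=10. stock: 108 - 10 = 98. total_sold = 52
  Event 12 (restock 24): 98 + 24 = 122
  Event 13 (return 7): 122 + 7 = 129
  Event 14 (return 3): 129 + 3 = 132
  Event 15 (sale 20): sell min(20,132)=20. stock: 132 - 20 = 112. total_sold = 72
  Event 16 (sale 15): sell min(15,112)=15. stock: 112 - 15 = 97. total_sold = 87
Final: stock = 97, total_sold = 87

Checking against threshold 13:
  After event 1: stock=67 > 13
  After event 2: stock=72 > 13
  After event 3: stock=95 > 13
  After event 4: stock=98 > 13
  After event 5: stock=96 > 13
  After event 6: stock=114 > 13
  After event 7: stock=92 > 13
  After event 8: stock=117 > 13
  After event 9: stock=99 > 13
  After event 10: stock=108 > 13
  After event 11: stock=98 > 13
  After event 12: stock=122 > 13
  After event 13: stock=129 > 13
  After event 14: stock=132 > 13
  After event 15: stock=112 > 13
  After event 16: stock=97 > 13
Alert events: []. Count = 0

Answer: 0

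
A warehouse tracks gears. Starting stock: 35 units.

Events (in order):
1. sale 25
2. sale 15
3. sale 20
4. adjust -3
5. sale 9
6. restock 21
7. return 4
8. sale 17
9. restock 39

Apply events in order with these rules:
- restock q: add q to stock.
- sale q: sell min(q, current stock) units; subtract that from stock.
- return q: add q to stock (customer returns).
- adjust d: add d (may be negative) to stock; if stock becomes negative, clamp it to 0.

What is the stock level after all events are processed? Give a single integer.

Processing events:
Start: stock = 35
  Event 1 (sale 25): sell min(25,35)=25. stock: 35 - 25 = 10. total_sold = 25
  Event 2 (sale 15): sell min(15,10)=10. stock: 10 - 10 = 0. total_sold = 35
  Event 3 (sale 20): sell min(20,0)=0. stock: 0 - 0 = 0. total_sold = 35
  Event 4 (adjust -3): 0 + -3 = 0 (clamped to 0)
  Event 5 (sale 9): sell min(9,0)=0. stock: 0 - 0 = 0. total_sold = 35
  Event 6 (restock 21): 0 + 21 = 21
  Event 7 (return 4): 21 + 4 = 25
  Event 8 (sale 17): sell min(17,25)=17. stock: 25 - 17 = 8. total_sold = 52
  Event 9 (restock 39): 8 + 39 = 47
Final: stock = 47, total_sold = 52

Answer: 47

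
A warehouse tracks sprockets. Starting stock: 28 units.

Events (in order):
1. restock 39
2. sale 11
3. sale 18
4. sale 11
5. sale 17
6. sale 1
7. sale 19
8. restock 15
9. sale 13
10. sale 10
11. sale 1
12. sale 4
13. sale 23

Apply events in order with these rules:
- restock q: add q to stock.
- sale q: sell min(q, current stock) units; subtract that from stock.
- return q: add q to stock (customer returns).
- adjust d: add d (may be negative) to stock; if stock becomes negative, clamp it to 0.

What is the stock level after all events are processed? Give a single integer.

Answer: 0

Derivation:
Processing events:
Start: stock = 28
  Event 1 (restock 39): 28 + 39 = 67
  Event 2 (sale 11): sell min(11,67)=11. stock: 67 - 11 = 56. total_sold = 11
  Event 3 (sale 18): sell min(18,56)=18. stock: 56 - 18 = 38. total_sold = 29
  Event 4 (sale 11): sell min(11,38)=11. stock: 38 - 11 = 27. total_sold = 40
  Event 5 (sale 17): sell min(17,27)=17. stock: 27 - 17 = 10. total_sold = 57
  Event 6 (sale 1): sell min(1,10)=1. stock: 10 - 1 = 9. total_sold = 58
  Event 7 (sale 19): sell min(19,9)=9. stock: 9 - 9 = 0. total_sold = 67
  Event 8 (restock 15): 0 + 15 = 15
  Event 9 (sale 13): sell min(13,15)=13. stock: 15 - 13 = 2. total_sold = 80
  Event 10 (sale 10): sell min(10,2)=2. stock: 2 - 2 = 0. total_sold = 82
  Event 11 (sale 1): sell min(1,0)=0. stock: 0 - 0 = 0. total_sold = 82
  Event 12 (sale 4): sell min(4,0)=0. stock: 0 - 0 = 0. total_sold = 82
  Event 13 (sale 23): sell min(23,0)=0. stock: 0 - 0 = 0. total_sold = 82
Final: stock = 0, total_sold = 82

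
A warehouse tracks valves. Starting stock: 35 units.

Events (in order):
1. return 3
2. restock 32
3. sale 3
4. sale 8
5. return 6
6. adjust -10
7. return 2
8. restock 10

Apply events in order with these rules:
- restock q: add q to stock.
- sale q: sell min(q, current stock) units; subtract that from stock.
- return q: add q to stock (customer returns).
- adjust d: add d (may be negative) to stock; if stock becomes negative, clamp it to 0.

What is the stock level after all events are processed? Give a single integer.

Processing events:
Start: stock = 35
  Event 1 (return 3): 35 + 3 = 38
  Event 2 (restock 32): 38 + 32 = 70
  Event 3 (sale 3): sell min(3,70)=3. stock: 70 - 3 = 67. total_sold = 3
  Event 4 (sale 8): sell min(8,67)=8. stock: 67 - 8 = 59. total_sold = 11
  Event 5 (return 6): 59 + 6 = 65
  Event 6 (adjust -10): 65 + -10 = 55
  Event 7 (return 2): 55 + 2 = 57
  Event 8 (restock 10): 57 + 10 = 67
Final: stock = 67, total_sold = 11

Answer: 67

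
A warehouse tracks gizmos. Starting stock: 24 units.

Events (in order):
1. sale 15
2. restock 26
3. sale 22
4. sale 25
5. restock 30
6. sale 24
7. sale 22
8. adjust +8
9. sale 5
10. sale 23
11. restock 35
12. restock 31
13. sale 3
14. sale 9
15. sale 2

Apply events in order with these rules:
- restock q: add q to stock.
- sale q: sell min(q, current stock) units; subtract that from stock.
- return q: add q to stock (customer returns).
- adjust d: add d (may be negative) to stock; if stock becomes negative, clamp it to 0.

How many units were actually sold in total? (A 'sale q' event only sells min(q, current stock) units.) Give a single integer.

Answer: 102

Derivation:
Processing events:
Start: stock = 24
  Event 1 (sale 15): sell min(15,24)=15. stock: 24 - 15 = 9. total_sold = 15
  Event 2 (restock 26): 9 + 26 = 35
  Event 3 (sale 22): sell min(22,35)=22. stock: 35 - 22 = 13. total_sold = 37
  Event 4 (sale 25): sell min(25,13)=13. stock: 13 - 13 = 0. total_sold = 50
  Event 5 (restock 30): 0 + 30 = 30
  Event 6 (sale 24): sell min(24,30)=24. stock: 30 - 24 = 6. total_sold = 74
  Event 7 (sale 22): sell min(22,6)=6. stock: 6 - 6 = 0. total_sold = 80
  Event 8 (adjust +8): 0 + 8 = 8
  Event 9 (sale 5): sell min(5,8)=5. stock: 8 - 5 = 3. total_sold = 85
  Event 10 (sale 23): sell min(23,3)=3. stock: 3 - 3 = 0. total_sold = 88
  Event 11 (restock 35): 0 + 35 = 35
  Event 12 (restock 31): 35 + 31 = 66
  Event 13 (sale 3): sell min(3,66)=3. stock: 66 - 3 = 63. total_sold = 91
  Event 14 (sale 9): sell min(9,63)=9. stock: 63 - 9 = 54. total_sold = 100
  Event 15 (sale 2): sell min(2,54)=2. stock: 54 - 2 = 52. total_sold = 102
Final: stock = 52, total_sold = 102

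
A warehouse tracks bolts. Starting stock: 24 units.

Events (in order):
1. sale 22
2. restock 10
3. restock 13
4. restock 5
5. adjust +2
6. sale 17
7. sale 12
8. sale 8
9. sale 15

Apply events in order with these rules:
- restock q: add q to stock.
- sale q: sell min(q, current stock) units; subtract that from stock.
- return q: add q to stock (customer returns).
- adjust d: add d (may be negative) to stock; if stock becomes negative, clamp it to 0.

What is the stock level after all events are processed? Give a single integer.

Answer: 0

Derivation:
Processing events:
Start: stock = 24
  Event 1 (sale 22): sell min(22,24)=22. stock: 24 - 22 = 2. total_sold = 22
  Event 2 (restock 10): 2 + 10 = 12
  Event 3 (restock 13): 12 + 13 = 25
  Event 4 (restock 5): 25 + 5 = 30
  Event 5 (adjust +2): 30 + 2 = 32
  Event 6 (sale 17): sell min(17,32)=17. stock: 32 - 17 = 15. total_sold = 39
  Event 7 (sale 12): sell min(12,15)=12. stock: 15 - 12 = 3. total_sold = 51
  Event 8 (sale 8): sell min(8,3)=3. stock: 3 - 3 = 0. total_sold = 54
  Event 9 (sale 15): sell min(15,0)=0. stock: 0 - 0 = 0. total_sold = 54
Final: stock = 0, total_sold = 54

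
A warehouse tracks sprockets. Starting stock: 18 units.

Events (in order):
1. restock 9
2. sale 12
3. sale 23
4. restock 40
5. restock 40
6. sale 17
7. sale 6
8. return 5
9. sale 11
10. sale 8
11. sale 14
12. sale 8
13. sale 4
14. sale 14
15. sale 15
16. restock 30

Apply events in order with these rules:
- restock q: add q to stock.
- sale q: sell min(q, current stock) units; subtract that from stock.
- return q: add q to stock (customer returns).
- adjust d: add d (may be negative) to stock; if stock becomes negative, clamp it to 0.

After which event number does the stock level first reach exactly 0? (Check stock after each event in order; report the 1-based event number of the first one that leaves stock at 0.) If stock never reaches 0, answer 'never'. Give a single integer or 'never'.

Processing events:
Start: stock = 18
  Event 1 (restock 9): 18 + 9 = 27
  Event 2 (sale 12): sell min(12,27)=12. stock: 27 - 12 = 15. total_sold = 12
  Event 3 (sale 23): sell min(23,15)=15. stock: 15 - 15 = 0. total_sold = 27
  Event 4 (restock 40): 0 + 40 = 40
  Event 5 (restock 40): 40 + 40 = 80
  Event 6 (sale 17): sell min(17,80)=17. stock: 80 - 17 = 63. total_sold = 44
  Event 7 (sale 6): sell min(6,63)=6. stock: 63 - 6 = 57. total_sold = 50
  Event 8 (return 5): 57 + 5 = 62
  Event 9 (sale 11): sell min(11,62)=11. stock: 62 - 11 = 51. total_sold = 61
  Event 10 (sale 8): sell min(8,51)=8. stock: 51 - 8 = 43. total_sold = 69
  Event 11 (sale 14): sell min(14,43)=14. stock: 43 - 14 = 29. total_sold = 83
  Event 12 (sale 8): sell min(8,29)=8. stock: 29 - 8 = 21. total_sold = 91
  Event 13 (sale 4): sell min(4,21)=4. stock: 21 - 4 = 17. total_sold = 95
  Event 14 (sale 14): sell min(14,17)=14. stock: 17 - 14 = 3. total_sold = 109
  Event 15 (sale 15): sell min(15,3)=3. stock: 3 - 3 = 0. total_sold = 112
  Event 16 (restock 30): 0 + 30 = 30
Final: stock = 30, total_sold = 112

First zero at event 3.

Answer: 3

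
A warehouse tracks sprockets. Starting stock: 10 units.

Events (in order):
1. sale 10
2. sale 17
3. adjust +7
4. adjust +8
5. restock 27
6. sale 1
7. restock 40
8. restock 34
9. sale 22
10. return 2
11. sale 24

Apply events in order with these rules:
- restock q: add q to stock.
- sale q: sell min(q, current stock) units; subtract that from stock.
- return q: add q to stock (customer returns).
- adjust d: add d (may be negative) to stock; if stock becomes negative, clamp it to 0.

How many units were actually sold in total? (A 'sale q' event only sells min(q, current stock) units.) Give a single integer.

Processing events:
Start: stock = 10
  Event 1 (sale 10): sell min(10,10)=10. stock: 10 - 10 = 0. total_sold = 10
  Event 2 (sale 17): sell min(17,0)=0. stock: 0 - 0 = 0. total_sold = 10
  Event 3 (adjust +7): 0 + 7 = 7
  Event 4 (adjust +8): 7 + 8 = 15
  Event 5 (restock 27): 15 + 27 = 42
  Event 6 (sale 1): sell min(1,42)=1. stock: 42 - 1 = 41. total_sold = 11
  Event 7 (restock 40): 41 + 40 = 81
  Event 8 (restock 34): 81 + 34 = 115
  Event 9 (sale 22): sell min(22,115)=22. stock: 115 - 22 = 93. total_sold = 33
  Event 10 (return 2): 93 + 2 = 95
  Event 11 (sale 24): sell min(24,95)=24. stock: 95 - 24 = 71. total_sold = 57
Final: stock = 71, total_sold = 57

Answer: 57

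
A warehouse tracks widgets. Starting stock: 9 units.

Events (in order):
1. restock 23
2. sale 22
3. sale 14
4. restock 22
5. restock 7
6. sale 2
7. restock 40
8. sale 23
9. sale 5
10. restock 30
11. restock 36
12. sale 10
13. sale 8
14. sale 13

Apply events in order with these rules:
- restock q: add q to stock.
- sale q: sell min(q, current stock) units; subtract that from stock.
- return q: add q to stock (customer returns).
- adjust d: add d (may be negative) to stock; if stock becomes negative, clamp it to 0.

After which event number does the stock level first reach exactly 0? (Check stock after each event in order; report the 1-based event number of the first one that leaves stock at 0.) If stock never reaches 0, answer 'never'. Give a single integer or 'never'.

Answer: 3

Derivation:
Processing events:
Start: stock = 9
  Event 1 (restock 23): 9 + 23 = 32
  Event 2 (sale 22): sell min(22,32)=22. stock: 32 - 22 = 10. total_sold = 22
  Event 3 (sale 14): sell min(14,10)=10. stock: 10 - 10 = 0. total_sold = 32
  Event 4 (restock 22): 0 + 22 = 22
  Event 5 (restock 7): 22 + 7 = 29
  Event 6 (sale 2): sell min(2,29)=2. stock: 29 - 2 = 27. total_sold = 34
  Event 7 (restock 40): 27 + 40 = 67
  Event 8 (sale 23): sell min(23,67)=23. stock: 67 - 23 = 44. total_sold = 57
  Event 9 (sale 5): sell min(5,44)=5. stock: 44 - 5 = 39. total_sold = 62
  Event 10 (restock 30): 39 + 30 = 69
  Event 11 (restock 36): 69 + 36 = 105
  Event 12 (sale 10): sell min(10,105)=10. stock: 105 - 10 = 95. total_sold = 72
  Event 13 (sale 8): sell min(8,95)=8. stock: 95 - 8 = 87. total_sold = 80
  Event 14 (sale 13): sell min(13,87)=13. stock: 87 - 13 = 74. total_sold = 93
Final: stock = 74, total_sold = 93

First zero at event 3.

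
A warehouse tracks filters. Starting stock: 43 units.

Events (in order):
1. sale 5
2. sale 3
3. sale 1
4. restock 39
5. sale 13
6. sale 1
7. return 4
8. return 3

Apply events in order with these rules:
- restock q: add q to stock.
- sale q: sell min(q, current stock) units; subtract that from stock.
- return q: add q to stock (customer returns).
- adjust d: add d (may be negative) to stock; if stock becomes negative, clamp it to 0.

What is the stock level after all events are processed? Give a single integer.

Answer: 66

Derivation:
Processing events:
Start: stock = 43
  Event 1 (sale 5): sell min(5,43)=5. stock: 43 - 5 = 38. total_sold = 5
  Event 2 (sale 3): sell min(3,38)=3. stock: 38 - 3 = 35. total_sold = 8
  Event 3 (sale 1): sell min(1,35)=1. stock: 35 - 1 = 34. total_sold = 9
  Event 4 (restock 39): 34 + 39 = 73
  Event 5 (sale 13): sell min(13,73)=13. stock: 73 - 13 = 60. total_sold = 22
  Event 6 (sale 1): sell min(1,60)=1. stock: 60 - 1 = 59. total_sold = 23
  Event 7 (return 4): 59 + 4 = 63
  Event 8 (return 3): 63 + 3 = 66
Final: stock = 66, total_sold = 23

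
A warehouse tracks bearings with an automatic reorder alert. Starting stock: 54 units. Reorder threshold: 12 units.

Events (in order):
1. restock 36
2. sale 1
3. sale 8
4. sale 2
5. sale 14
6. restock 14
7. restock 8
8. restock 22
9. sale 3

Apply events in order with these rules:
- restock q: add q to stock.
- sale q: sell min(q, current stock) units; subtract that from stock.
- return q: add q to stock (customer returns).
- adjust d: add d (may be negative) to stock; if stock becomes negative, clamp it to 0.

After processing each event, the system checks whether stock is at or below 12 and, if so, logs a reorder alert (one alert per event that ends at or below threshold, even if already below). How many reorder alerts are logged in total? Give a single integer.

Answer: 0

Derivation:
Processing events:
Start: stock = 54
  Event 1 (restock 36): 54 + 36 = 90
  Event 2 (sale 1): sell min(1,90)=1. stock: 90 - 1 = 89. total_sold = 1
  Event 3 (sale 8): sell min(8,89)=8. stock: 89 - 8 = 81. total_sold = 9
  Event 4 (sale 2): sell min(2,81)=2. stock: 81 - 2 = 79. total_sold = 11
  Event 5 (sale 14): sell min(14,79)=14. stock: 79 - 14 = 65. total_sold = 25
  Event 6 (restock 14): 65 + 14 = 79
  Event 7 (restock 8): 79 + 8 = 87
  Event 8 (restock 22): 87 + 22 = 109
  Event 9 (sale 3): sell min(3,109)=3. stock: 109 - 3 = 106. total_sold = 28
Final: stock = 106, total_sold = 28

Checking against threshold 12:
  After event 1: stock=90 > 12
  After event 2: stock=89 > 12
  After event 3: stock=81 > 12
  After event 4: stock=79 > 12
  After event 5: stock=65 > 12
  After event 6: stock=79 > 12
  After event 7: stock=87 > 12
  After event 8: stock=109 > 12
  After event 9: stock=106 > 12
Alert events: []. Count = 0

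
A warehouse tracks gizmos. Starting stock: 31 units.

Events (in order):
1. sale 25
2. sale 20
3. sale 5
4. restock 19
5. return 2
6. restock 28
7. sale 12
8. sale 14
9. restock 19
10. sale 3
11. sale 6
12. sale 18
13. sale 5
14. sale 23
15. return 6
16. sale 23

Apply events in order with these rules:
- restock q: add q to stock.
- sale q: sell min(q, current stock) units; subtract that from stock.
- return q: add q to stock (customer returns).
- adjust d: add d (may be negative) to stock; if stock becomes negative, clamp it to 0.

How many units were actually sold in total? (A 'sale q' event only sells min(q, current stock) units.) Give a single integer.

Processing events:
Start: stock = 31
  Event 1 (sale 25): sell min(25,31)=25. stock: 31 - 25 = 6. total_sold = 25
  Event 2 (sale 20): sell min(20,6)=6. stock: 6 - 6 = 0. total_sold = 31
  Event 3 (sale 5): sell min(5,0)=0. stock: 0 - 0 = 0. total_sold = 31
  Event 4 (restock 19): 0 + 19 = 19
  Event 5 (return 2): 19 + 2 = 21
  Event 6 (restock 28): 21 + 28 = 49
  Event 7 (sale 12): sell min(12,49)=12. stock: 49 - 12 = 37. total_sold = 43
  Event 8 (sale 14): sell min(14,37)=14. stock: 37 - 14 = 23. total_sold = 57
  Event 9 (restock 19): 23 + 19 = 42
  Event 10 (sale 3): sell min(3,42)=3. stock: 42 - 3 = 39. total_sold = 60
  Event 11 (sale 6): sell min(6,39)=6. stock: 39 - 6 = 33. total_sold = 66
  Event 12 (sale 18): sell min(18,33)=18. stock: 33 - 18 = 15. total_sold = 84
  Event 13 (sale 5): sell min(5,15)=5. stock: 15 - 5 = 10. total_sold = 89
  Event 14 (sale 23): sell min(23,10)=10. stock: 10 - 10 = 0. total_sold = 99
  Event 15 (return 6): 0 + 6 = 6
  Event 16 (sale 23): sell min(23,6)=6. stock: 6 - 6 = 0. total_sold = 105
Final: stock = 0, total_sold = 105

Answer: 105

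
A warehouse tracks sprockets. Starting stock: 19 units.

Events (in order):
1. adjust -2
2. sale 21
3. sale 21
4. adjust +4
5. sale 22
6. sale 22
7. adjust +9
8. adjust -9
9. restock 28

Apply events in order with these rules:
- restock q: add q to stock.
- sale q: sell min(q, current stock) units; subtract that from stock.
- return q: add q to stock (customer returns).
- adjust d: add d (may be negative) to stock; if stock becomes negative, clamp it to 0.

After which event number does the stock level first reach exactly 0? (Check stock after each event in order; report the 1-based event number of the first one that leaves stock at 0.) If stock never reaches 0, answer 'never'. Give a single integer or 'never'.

Processing events:
Start: stock = 19
  Event 1 (adjust -2): 19 + -2 = 17
  Event 2 (sale 21): sell min(21,17)=17. stock: 17 - 17 = 0. total_sold = 17
  Event 3 (sale 21): sell min(21,0)=0. stock: 0 - 0 = 0. total_sold = 17
  Event 4 (adjust +4): 0 + 4 = 4
  Event 5 (sale 22): sell min(22,4)=4. stock: 4 - 4 = 0. total_sold = 21
  Event 6 (sale 22): sell min(22,0)=0. stock: 0 - 0 = 0. total_sold = 21
  Event 7 (adjust +9): 0 + 9 = 9
  Event 8 (adjust -9): 9 + -9 = 0
  Event 9 (restock 28): 0 + 28 = 28
Final: stock = 28, total_sold = 21

First zero at event 2.

Answer: 2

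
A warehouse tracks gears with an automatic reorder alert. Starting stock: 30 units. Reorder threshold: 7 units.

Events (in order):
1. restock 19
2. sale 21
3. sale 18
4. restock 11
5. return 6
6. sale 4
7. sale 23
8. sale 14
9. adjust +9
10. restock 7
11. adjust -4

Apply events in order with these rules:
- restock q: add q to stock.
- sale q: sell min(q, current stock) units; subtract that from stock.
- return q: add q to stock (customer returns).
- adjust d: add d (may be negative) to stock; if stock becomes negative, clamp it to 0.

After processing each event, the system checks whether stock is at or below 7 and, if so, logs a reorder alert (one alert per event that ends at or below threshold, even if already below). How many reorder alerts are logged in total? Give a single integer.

Answer: 2

Derivation:
Processing events:
Start: stock = 30
  Event 1 (restock 19): 30 + 19 = 49
  Event 2 (sale 21): sell min(21,49)=21. stock: 49 - 21 = 28. total_sold = 21
  Event 3 (sale 18): sell min(18,28)=18. stock: 28 - 18 = 10. total_sold = 39
  Event 4 (restock 11): 10 + 11 = 21
  Event 5 (return 6): 21 + 6 = 27
  Event 6 (sale 4): sell min(4,27)=4. stock: 27 - 4 = 23. total_sold = 43
  Event 7 (sale 23): sell min(23,23)=23. stock: 23 - 23 = 0. total_sold = 66
  Event 8 (sale 14): sell min(14,0)=0. stock: 0 - 0 = 0. total_sold = 66
  Event 9 (adjust +9): 0 + 9 = 9
  Event 10 (restock 7): 9 + 7 = 16
  Event 11 (adjust -4): 16 + -4 = 12
Final: stock = 12, total_sold = 66

Checking against threshold 7:
  After event 1: stock=49 > 7
  After event 2: stock=28 > 7
  After event 3: stock=10 > 7
  After event 4: stock=21 > 7
  After event 5: stock=27 > 7
  After event 6: stock=23 > 7
  After event 7: stock=0 <= 7 -> ALERT
  After event 8: stock=0 <= 7 -> ALERT
  After event 9: stock=9 > 7
  After event 10: stock=16 > 7
  After event 11: stock=12 > 7
Alert events: [7, 8]. Count = 2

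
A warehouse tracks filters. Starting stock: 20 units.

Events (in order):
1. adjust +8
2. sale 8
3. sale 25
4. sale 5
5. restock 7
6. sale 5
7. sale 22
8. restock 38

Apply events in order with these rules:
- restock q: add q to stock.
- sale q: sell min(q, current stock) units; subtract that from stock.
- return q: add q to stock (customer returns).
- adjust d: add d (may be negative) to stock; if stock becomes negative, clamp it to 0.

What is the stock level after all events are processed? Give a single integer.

Answer: 38

Derivation:
Processing events:
Start: stock = 20
  Event 1 (adjust +8): 20 + 8 = 28
  Event 2 (sale 8): sell min(8,28)=8. stock: 28 - 8 = 20. total_sold = 8
  Event 3 (sale 25): sell min(25,20)=20. stock: 20 - 20 = 0. total_sold = 28
  Event 4 (sale 5): sell min(5,0)=0. stock: 0 - 0 = 0. total_sold = 28
  Event 5 (restock 7): 0 + 7 = 7
  Event 6 (sale 5): sell min(5,7)=5. stock: 7 - 5 = 2. total_sold = 33
  Event 7 (sale 22): sell min(22,2)=2. stock: 2 - 2 = 0. total_sold = 35
  Event 8 (restock 38): 0 + 38 = 38
Final: stock = 38, total_sold = 35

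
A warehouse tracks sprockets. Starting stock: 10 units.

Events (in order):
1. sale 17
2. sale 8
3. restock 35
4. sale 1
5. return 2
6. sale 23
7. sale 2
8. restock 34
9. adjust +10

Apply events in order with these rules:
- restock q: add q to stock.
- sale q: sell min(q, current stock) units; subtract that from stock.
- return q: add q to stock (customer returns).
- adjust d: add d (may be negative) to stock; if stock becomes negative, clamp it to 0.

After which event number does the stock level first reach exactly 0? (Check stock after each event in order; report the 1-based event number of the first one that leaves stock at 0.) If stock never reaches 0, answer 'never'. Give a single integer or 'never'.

Processing events:
Start: stock = 10
  Event 1 (sale 17): sell min(17,10)=10. stock: 10 - 10 = 0. total_sold = 10
  Event 2 (sale 8): sell min(8,0)=0. stock: 0 - 0 = 0. total_sold = 10
  Event 3 (restock 35): 0 + 35 = 35
  Event 4 (sale 1): sell min(1,35)=1. stock: 35 - 1 = 34. total_sold = 11
  Event 5 (return 2): 34 + 2 = 36
  Event 6 (sale 23): sell min(23,36)=23. stock: 36 - 23 = 13. total_sold = 34
  Event 7 (sale 2): sell min(2,13)=2. stock: 13 - 2 = 11. total_sold = 36
  Event 8 (restock 34): 11 + 34 = 45
  Event 9 (adjust +10): 45 + 10 = 55
Final: stock = 55, total_sold = 36

First zero at event 1.

Answer: 1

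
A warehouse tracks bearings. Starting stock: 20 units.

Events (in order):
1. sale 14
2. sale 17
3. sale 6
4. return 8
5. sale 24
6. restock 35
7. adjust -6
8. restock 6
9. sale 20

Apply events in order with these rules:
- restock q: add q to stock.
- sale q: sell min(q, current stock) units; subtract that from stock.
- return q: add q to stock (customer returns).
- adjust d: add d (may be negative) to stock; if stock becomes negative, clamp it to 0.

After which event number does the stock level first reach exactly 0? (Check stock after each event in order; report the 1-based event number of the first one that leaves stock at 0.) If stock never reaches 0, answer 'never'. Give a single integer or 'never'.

Processing events:
Start: stock = 20
  Event 1 (sale 14): sell min(14,20)=14. stock: 20 - 14 = 6. total_sold = 14
  Event 2 (sale 17): sell min(17,6)=6. stock: 6 - 6 = 0. total_sold = 20
  Event 3 (sale 6): sell min(6,0)=0. stock: 0 - 0 = 0. total_sold = 20
  Event 4 (return 8): 0 + 8 = 8
  Event 5 (sale 24): sell min(24,8)=8. stock: 8 - 8 = 0. total_sold = 28
  Event 6 (restock 35): 0 + 35 = 35
  Event 7 (adjust -6): 35 + -6 = 29
  Event 8 (restock 6): 29 + 6 = 35
  Event 9 (sale 20): sell min(20,35)=20. stock: 35 - 20 = 15. total_sold = 48
Final: stock = 15, total_sold = 48

First zero at event 2.

Answer: 2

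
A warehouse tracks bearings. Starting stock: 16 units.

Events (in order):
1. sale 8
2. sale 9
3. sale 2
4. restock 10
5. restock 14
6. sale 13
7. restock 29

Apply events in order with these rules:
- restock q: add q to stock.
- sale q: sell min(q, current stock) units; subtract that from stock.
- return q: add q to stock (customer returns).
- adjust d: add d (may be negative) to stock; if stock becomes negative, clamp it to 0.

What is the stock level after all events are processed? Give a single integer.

Answer: 40

Derivation:
Processing events:
Start: stock = 16
  Event 1 (sale 8): sell min(8,16)=8. stock: 16 - 8 = 8. total_sold = 8
  Event 2 (sale 9): sell min(9,8)=8. stock: 8 - 8 = 0. total_sold = 16
  Event 3 (sale 2): sell min(2,0)=0. stock: 0 - 0 = 0. total_sold = 16
  Event 4 (restock 10): 0 + 10 = 10
  Event 5 (restock 14): 10 + 14 = 24
  Event 6 (sale 13): sell min(13,24)=13. stock: 24 - 13 = 11. total_sold = 29
  Event 7 (restock 29): 11 + 29 = 40
Final: stock = 40, total_sold = 29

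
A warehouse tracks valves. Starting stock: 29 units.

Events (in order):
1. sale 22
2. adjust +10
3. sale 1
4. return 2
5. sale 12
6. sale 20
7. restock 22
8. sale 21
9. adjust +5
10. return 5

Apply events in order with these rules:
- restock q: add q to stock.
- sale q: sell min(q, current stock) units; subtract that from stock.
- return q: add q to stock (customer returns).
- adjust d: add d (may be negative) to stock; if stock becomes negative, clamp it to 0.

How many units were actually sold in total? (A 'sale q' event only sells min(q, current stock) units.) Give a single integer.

Answer: 62

Derivation:
Processing events:
Start: stock = 29
  Event 1 (sale 22): sell min(22,29)=22. stock: 29 - 22 = 7. total_sold = 22
  Event 2 (adjust +10): 7 + 10 = 17
  Event 3 (sale 1): sell min(1,17)=1. stock: 17 - 1 = 16. total_sold = 23
  Event 4 (return 2): 16 + 2 = 18
  Event 5 (sale 12): sell min(12,18)=12. stock: 18 - 12 = 6. total_sold = 35
  Event 6 (sale 20): sell min(20,6)=6. stock: 6 - 6 = 0. total_sold = 41
  Event 7 (restock 22): 0 + 22 = 22
  Event 8 (sale 21): sell min(21,22)=21. stock: 22 - 21 = 1. total_sold = 62
  Event 9 (adjust +5): 1 + 5 = 6
  Event 10 (return 5): 6 + 5 = 11
Final: stock = 11, total_sold = 62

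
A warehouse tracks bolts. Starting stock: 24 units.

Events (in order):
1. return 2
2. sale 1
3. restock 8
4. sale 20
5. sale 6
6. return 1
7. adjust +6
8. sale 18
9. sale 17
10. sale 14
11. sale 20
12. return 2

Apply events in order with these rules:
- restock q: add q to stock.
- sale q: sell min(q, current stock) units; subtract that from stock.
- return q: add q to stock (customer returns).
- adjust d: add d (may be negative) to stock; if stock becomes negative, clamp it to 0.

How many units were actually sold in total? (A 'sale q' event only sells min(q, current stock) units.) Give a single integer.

Answer: 41

Derivation:
Processing events:
Start: stock = 24
  Event 1 (return 2): 24 + 2 = 26
  Event 2 (sale 1): sell min(1,26)=1. stock: 26 - 1 = 25. total_sold = 1
  Event 3 (restock 8): 25 + 8 = 33
  Event 4 (sale 20): sell min(20,33)=20. stock: 33 - 20 = 13. total_sold = 21
  Event 5 (sale 6): sell min(6,13)=6. stock: 13 - 6 = 7. total_sold = 27
  Event 6 (return 1): 7 + 1 = 8
  Event 7 (adjust +6): 8 + 6 = 14
  Event 8 (sale 18): sell min(18,14)=14. stock: 14 - 14 = 0. total_sold = 41
  Event 9 (sale 17): sell min(17,0)=0. stock: 0 - 0 = 0. total_sold = 41
  Event 10 (sale 14): sell min(14,0)=0. stock: 0 - 0 = 0. total_sold = 41
  Event 11 (sale 20): sell min(20,0)=0. stock: 0 - 0 = 0. total_sold = 41
  Event 12 (return 2): 0 + 2 = 2
Final: stock = 2, total_sold = 41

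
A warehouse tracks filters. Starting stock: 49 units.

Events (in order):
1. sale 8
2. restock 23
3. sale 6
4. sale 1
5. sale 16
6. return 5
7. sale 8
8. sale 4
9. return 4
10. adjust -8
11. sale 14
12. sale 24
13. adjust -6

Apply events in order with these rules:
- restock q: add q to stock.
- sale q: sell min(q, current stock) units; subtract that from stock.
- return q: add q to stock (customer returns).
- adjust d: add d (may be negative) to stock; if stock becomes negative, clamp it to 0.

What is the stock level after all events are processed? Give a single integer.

Processing events:
Start: stock = 49
  Event 1 (sale 8): sell min(8,49)=8. stock: 49 - 8 = 41. total_sold = 8
  Event 2 (restock 23): 41 + 23 = 64
  Event 3 (sale 6): sell min(6,64)=6. stock: 64 - 6 = 58. total_sold = 14
  Event 4 (sale 1): sell min(1,58)=1. stock: 58 - 1 = 57. total_sold = 15
  Event 5 (sale 16): sell min(16,57)=16. stock: 57 - 16 = 41. total_sold = 31
  Event 6 (return 5): 41 + 5 = 46
  Event 7 (sale 8): sell min(8,46)=8. stock: 46 - 8 = 38. total_sold = 39
  Event 8 (sale 4): sell min(4,38)=4. stock: 38 - 4 = 34. total_sold = 43
  Event 9 (return 4): 34 + 4 = 38
  Event 10 (adjust -8): 38 + -8 = 30
  Event 11 (sale 14): sell min(14,30)=14. stock: 30 - 14 = 16. total_sold = 57
  Event 12 (sale 24): sell min(24,16)=16. stock: 16 - 16 = 0. total_sold = 73
  Event 13 (adjust -6): 0 + -6 = 0 (clamped to 0)
Final: stock = 0, total_sold = 73

Answer: 0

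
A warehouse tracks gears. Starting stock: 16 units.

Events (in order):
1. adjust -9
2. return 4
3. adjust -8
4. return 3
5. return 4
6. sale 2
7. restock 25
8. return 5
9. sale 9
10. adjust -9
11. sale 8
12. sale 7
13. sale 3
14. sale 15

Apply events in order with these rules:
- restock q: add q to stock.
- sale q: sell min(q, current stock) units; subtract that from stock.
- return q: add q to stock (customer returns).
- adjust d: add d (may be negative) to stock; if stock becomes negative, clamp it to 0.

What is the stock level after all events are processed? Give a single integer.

Processing events:
Start: stock = 16
  Event 1 (adjust -9): 16 + -9 = 7
  Event 2 (return 4): 7 + 4 = 11
  Event 3 (adjust -8): 11 + -8 = 3
  Event 4 (return 3): 3 + 3 = 6
  Event 5 (return 4): 6 + 4 = 10
  Event 6 (sale 2): sell min(2,10)=2. stock: 10 - 2 = 8. total_sold = 2
  Event 7 (restock 25): 8 + 25 = 33
  Event 8 (return 5): 33 + 5 = 38
  Event 9 (sale 9): sell min(9,38)=9. stock: 38 - 9 = 29. total_sold = 11
  Event 10 (adjust -9): 29 + -9 = 20
  Event 11 (sale 8): sell min(8,20)=8. stock: 20 - 8 = 12. total_sold = 19
  Event 12 (sale 7): sell min(7,12)=7. stock: 12 - 7 = 5. total_sold = 26
  Event 13 (sale 3): sell min(3,5)=3. stock: 5 - 3 = 2. total_sold = 29
  Event 14 (sale 15): sell min(15,2)=2. stock: 2 - 2 = 0. total_sold = 31
Final: stock = 0, total_sold = 31

Answer: 0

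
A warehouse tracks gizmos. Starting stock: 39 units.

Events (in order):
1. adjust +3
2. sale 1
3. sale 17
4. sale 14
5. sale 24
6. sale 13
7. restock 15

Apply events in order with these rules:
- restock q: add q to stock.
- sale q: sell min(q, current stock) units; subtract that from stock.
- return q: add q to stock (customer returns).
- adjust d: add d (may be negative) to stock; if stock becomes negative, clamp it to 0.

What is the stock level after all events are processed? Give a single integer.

Processing events:
Start: stock = 39
  Event 1 (adjust +3): 39 + 3 = 42
  Event 2 (sale 1): sell min(1,42)=1. stock: 42 - 1 = 41. total_sold = 1
  Event 3 (sale 17): sell min(17,41)=17. stock: 41 - 17 = 24. total_sold = 18
  Event 4 (sale 14): sell min(14,24)=14. stock: 24 - 14 = 10. total_sold = 32
  Event 5 (sale 24): sell min(24,10)=10. stock: 10 - 10 = 0. total_sold = 42
  Event 6 (sale 13): sell min(13,0)=0. stock: 0 - 0 = 0. total_sold = 42
  Event 7 (restock 15): 0 + 15 = 15
Final: stock = 15, total_sold = 42

Answer: 15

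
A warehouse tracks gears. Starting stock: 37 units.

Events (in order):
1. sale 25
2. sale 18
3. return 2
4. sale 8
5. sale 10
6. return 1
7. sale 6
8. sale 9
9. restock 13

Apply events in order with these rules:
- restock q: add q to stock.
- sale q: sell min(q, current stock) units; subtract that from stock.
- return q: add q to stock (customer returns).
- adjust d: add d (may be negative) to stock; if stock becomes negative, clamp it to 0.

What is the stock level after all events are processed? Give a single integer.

Answer: 13

Derivation:
Processing events:
Start: stock = 37
  Event 1 (sale 25): sell min(25,37)=25. stock: 37 - 25 = 12. total_sold = 25
  Event 2 (sale 18): sell min(18,12)=12. stock: 12 - 12 = 0. total_sold = 37
  Event 3 (return 2): 0 + 2 = 2
  Event 4 (sale 8): sell min(8,2)=2. stock: 2 - 2 = 0. total_sold = 39
  Event 5 (sale 10): sell min(10,0)=0. stock: 0 - 0 = 0. total_sold = 39
  Event 6 (return 1): 0 + 1 = 1
  Event 7 (sale 6): sell min(6,1)=1. stock: 1 - 1 = 0. total_sold = 40
  Event 8 (sale 9): sell min(9,0)=0. stock: 0 - 0 = 0. total_sold = 40
  Event 9 (restock 13): 0 + 13 = 13
Final: stock = 13, total_sold = 40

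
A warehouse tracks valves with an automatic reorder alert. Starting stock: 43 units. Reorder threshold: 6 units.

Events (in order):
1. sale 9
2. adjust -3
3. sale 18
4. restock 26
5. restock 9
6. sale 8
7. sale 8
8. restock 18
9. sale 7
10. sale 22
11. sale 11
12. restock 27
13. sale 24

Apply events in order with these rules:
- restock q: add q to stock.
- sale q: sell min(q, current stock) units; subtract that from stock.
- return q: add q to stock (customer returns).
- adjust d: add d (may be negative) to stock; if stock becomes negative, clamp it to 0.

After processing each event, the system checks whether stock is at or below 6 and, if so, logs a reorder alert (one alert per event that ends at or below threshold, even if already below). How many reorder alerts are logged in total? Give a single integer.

Processing events:
Start: stock = 43
  Event 1 (sale 9): sell min(9,43)=9. stock: 43 - 9 = 34. total_sold = 9
  Event 2 (adjust -3): 34 + -3 = 31
  Event 3 (sale 18): sell min(18,31)=18. stock: 31 - 18 = 13. total_sold = 27
  Event 4 (restock 26): 13 + 26 = 39
  Event 5 (restock 9): 39 + 9 = 48
  Event 6 (sale 8): sell min(8,48)=8. stock: 48 - 8 = 40. total_sold = 35
  Event 7 (sale 8): sell min(8,40)=8. stock: 40 - 8 = 32. total_sold = 43
  Event 8 (restock 18): 32 + 18 = 50
  Event 9 (sale 7): sell min(7,50)=7. stock: 50 - 7 = 43. total_sold = 50
  Event 10 (sale 22): sell min(22,43)=22. stock: 43 - 22 = 21. total_sold = 72
  Event 11 (sale 11): sell min(11,21)=11. stock: 21 - 11 = 10. total_sold = 83
  Event 12 (restock 27): 10 + 27 = 37
  Event 13 (sale 24): sell min(24,37)=24. stock: 37 - 24 = 13. total_sold = 107
Final: stock = 13, total_sold = 107

Checking against threshold 6:
  After event 1: stock=34 > 6
  After event 2: stock=31 > 6
  After event 3: stock=13 > 6
  After event 4: stock=39 > 6
  After event 5: stock=48 > 6
  After event 6: stock=40 > 6
  After event 7: stock=32 > 6
  After event 8: stock=50 > 6
  After event 9: stock=43 > 6
  After event 10: stock=21 > 6
  After event 11: stock=10 > 6
  After event 12: stock=37 > 6
  After event 13: stock=13 > 6
Alert events: []. Count = 0

Answer: 0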